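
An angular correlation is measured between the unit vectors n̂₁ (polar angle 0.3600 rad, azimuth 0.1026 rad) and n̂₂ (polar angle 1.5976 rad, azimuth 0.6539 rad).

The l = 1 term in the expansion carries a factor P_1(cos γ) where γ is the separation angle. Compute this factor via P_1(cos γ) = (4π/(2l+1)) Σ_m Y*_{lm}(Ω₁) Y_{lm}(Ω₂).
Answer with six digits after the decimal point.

Summing Y*_{l m}(θ₁,φ₁)·Y_{l m}(θ₂,φ₂) over m ∈ [−1, 1]; prefactor 4π/(2·1+1) = 4.188790:
  m=-1: Y*=0.12107 + 0.01247j  Y=0.27413 - 0.21008j  product 0.03581 - 0.02202j
  m=+0: Y*=0.45728 + 0.00000j  Y=-0.01309 + 0.00000j  product -0.00599 + 0.00000j
  m=+1: Y*=-0.12107 + 0.01247j  Y=-0.27413 - 0.21008j  product 0.03581 + 0.02202j
Total Σ_m = 0.06563 + 0.00000j. Multiply by 4.188790: 0.27489 + 0.00000j. P_1(cos γ) = 0.274893

0.274893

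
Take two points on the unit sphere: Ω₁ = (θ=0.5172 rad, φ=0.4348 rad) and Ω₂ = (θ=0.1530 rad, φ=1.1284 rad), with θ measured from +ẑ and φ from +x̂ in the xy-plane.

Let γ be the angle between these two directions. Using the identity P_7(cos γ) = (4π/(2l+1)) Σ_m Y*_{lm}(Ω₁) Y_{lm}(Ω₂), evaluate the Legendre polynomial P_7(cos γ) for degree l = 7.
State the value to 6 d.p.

Expand P_7 via completeness: Σ_{m} conj(Y_{7,m}) at Ω₁ times Y_{7,m} at Ω₂ —
  term(m=-7) = (0.000000, 0.000000)   from Y*(Ω₁)=(-0.003596, 0.000353), Y(Ω₂)=(-0.000000, -0.000001)
  term(m=-6) = (-0.000000, 0.000000)   from Y*(Ω₁)=(-0.020470, 0.012071), Y(Ω₂)=(0.000020, -0.000011)
  term(m=-5) = (-0.000032, 0.000011)   from Y*(Ω₁)=(-0.054268, 0.078780), Y(Ω₂)=(0.000283, 0.000211)
  term(m=-4) = (-0.000921, -0.000354)   from Y*(Ω₁)=(-0.043593, 0.256406), Y(Ω₂)=(-0.000749, 0.003720)
  term(m=-3) = (-0.006663, -0.011912)   from Y*(Ω₁)=(0.122385, 0.448490), Y(Ω₂)=(-0.028492, 0.007082)
  term(m=-2) = (0.012965, -0.069820)   from Y*(Ω₁)=(0.289969, 0.343429), Y(Ω₂)=(-0.100080, -0.122252)
  term(m=-1) = (-0.007019, 0.005836)   from Y*(Ω₁)=(-0.015636, -0.007262), Y(Ω₂)=(0.226660, -0.478476)
  term(m=+0) = (-0.342709, -0.000000)   from Y*(Ω₁)=(-0.449473, -0.000000), Y(Ω₂)=(0.762468, 0.000000)
  term(m=+1) = (-0.007019, -0.005836)   from Y*(Ω₁)=(0.015636, -0.007262), Y(Ω₂)=(-0.226660, -0.478476)
  term(m=+2) = (0.012965, 0.069820)   from Y*(Ω₁)=(0.289969, -0.343429), Y(Ω₂)=(-0.100080, 0.122252)
  term(m=+3) = (-0.006663, 0.011912)   from Y*(Ω₁)=(-0.122385, 0.448490), Y(Ω₂)=(0.028492, 0.007082)
  term(m=+4) = (-0.000921, 0.000354)   from Y*(Ω₁)=(-0.043593, -0.256406), Y(Ω₂)=(-0.000749, -0.003720)
  term(m=+5) = (-0.000032, -0.000011)   from Y*(Ω₁)=(0.054268, 0.078780), Y(Ω₂)=(-0.000283, 0.000211)
  term(m=+6) = (-0.000000, -0.000000)   from Y*(Ω₁)=(-0.020470, -0.012071), Y(Ω₂)=(0.000020, 0.000011)
  term(m=+7) = (0.000000, -0.000000)   from Y*(Ω₁)=(0.003596, 0.000353), Y(Ω₂)=(0.000000, -0.000001)
Σ over m = (-0.346051, 0.000000); ×(4π/15) → (-0.289907, 0.000000). Real part: -0.289907

-0.289907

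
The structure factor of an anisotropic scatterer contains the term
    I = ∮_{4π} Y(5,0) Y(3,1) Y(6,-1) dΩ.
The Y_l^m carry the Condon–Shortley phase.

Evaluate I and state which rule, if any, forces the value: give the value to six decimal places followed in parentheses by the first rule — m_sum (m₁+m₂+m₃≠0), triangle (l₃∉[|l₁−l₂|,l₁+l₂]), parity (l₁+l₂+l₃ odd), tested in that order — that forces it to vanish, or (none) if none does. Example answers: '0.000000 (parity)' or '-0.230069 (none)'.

-0.077843 (none)

Checks pass: Σm=0; 14 even; l₃=6∈[2,8].
(2·5+1)(2·3+1)(2·6+1) = 1001
Δ: 2! 8! 4! / 15! → 1/675675
sum: t=0:+1/8640 t=1:−1/2304 t=2:+1/8640 = -7/34560
3j²(5 3 6; 0 0 0) = Δ·Π!·Σ² = 7/429  (sign -1)
sum: t=0:+1/34560 t=1:−1/3456 t=2:+1/5760 = -1/11520
3j²(5 3 6; 0 1 -1) = Δ·Π!·Σ² = 2/429  (sign +1)
combine: 4πI² = 1001·7/429·2/429 = 98/1287
take √, sign -1: I = -0.07784287
No selection rule forces the value: the integral is nonzero (none).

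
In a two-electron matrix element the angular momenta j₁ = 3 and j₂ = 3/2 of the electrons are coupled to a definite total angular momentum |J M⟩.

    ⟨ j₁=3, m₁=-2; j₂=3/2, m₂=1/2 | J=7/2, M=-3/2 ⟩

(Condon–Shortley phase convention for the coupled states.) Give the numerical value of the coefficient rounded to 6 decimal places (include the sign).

√[8·1!5!2!/9! · 1!5!2!1!2!5!] = √(6400/21)
  +(−1)^0/∏(0,1,5,2,0,0)! = 1/240  (running 1/240)
  +(−1)^1/∏(1,0,4,1,1,1)! = -1/24  (running -3/80)
⟨..|..⟩ = √(6400/21)·(-3/80) = -0.654654

-0.654654  (= −√(3/7))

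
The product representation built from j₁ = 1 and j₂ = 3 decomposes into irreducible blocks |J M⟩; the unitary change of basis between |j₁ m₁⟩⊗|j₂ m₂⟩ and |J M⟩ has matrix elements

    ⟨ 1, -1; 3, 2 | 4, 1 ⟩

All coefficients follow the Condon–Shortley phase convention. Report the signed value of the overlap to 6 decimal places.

triangle: 0!*2!*6!/9! = 1440/362880
(j±m)!: 0!*2!*5!*1!*5!*3! = 172800
prefactor² = (2J+1)*Δ*N² = 43200/7
  k=0: +1/(0!*0!*2!*5!*0!*1!) = 1/240
Σ = 1/240  ⇒  CG² = 43200/7*(1/240)² = 3/28
CG = +√(3/28) = +0.327327

+√(3/28) ≈ +0.327327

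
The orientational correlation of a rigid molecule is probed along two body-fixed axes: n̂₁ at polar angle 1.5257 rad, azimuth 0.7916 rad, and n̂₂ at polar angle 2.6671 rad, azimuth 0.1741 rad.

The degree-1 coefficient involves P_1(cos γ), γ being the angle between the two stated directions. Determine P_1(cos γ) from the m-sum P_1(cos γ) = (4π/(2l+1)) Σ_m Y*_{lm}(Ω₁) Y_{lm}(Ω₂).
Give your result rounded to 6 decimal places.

Term-by-term m-sum for l=1 (normalisation 4π/3 = 4.188790):
  m=-1: (0.242535, 0.245562) × (0.155466, -0.027343) = (0.044420, 0.031545)  (running Σ = (0.044420, 0.031545))
  m=0: (0.022027, -0.000000) × (-0.434624, 0.000000) = (-0.009573, 0.000000)  (running Σ = (0.034847, 0.031545))
  m=1: (-0.242535, 0.245562) × (-0.155466, -0.027343) = (0.044420, -0.031545)  (running Σ = (0.079267, 0.000000))
Σ over m = (0.079267, 0.000000); ×(4π/3) → (0.332034, 0.000000). Real part: 0.332034

0.332034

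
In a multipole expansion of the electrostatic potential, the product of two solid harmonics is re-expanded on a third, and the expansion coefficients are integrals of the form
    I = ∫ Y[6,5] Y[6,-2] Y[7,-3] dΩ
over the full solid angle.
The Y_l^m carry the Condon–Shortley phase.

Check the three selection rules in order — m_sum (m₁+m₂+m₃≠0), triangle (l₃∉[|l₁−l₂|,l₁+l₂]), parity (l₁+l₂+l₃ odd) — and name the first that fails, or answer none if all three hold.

m₁+m₂+m₃ = 5 − 2 − 3 = 0  ✓
triangle: |6−6|=0 ≤ l₃=7 ≤ 6+6=12  ✓
parity: l₁+l₂+l₃ = 19 is odd  ✗

parity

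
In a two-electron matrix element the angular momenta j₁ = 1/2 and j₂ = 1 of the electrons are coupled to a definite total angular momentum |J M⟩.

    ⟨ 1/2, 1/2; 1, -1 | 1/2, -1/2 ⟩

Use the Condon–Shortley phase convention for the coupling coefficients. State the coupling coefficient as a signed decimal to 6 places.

triangle: 1!×0!×1!/3! = 1/6
(j±m)!: 1!×0!×0!×2!×0!×1! = 2
prefactor² = (2J+1)×Δ×N² = 2/3
  k=0: +1/(0!×1!×0!×0!×0!×1!) = 1
Σ = 1  ⇒  CG² = 2/3×1² = 2/3
CG = +√(2/3) = +0.816497

+0.816497  (= +√(2/3))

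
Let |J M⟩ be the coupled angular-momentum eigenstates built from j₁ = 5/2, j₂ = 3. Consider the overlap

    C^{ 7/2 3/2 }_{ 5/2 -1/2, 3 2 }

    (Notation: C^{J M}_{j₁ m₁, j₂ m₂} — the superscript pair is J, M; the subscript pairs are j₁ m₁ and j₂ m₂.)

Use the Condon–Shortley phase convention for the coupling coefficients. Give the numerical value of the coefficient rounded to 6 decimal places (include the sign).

√[8·2!3!4!/10! · 2!3!5!1!5!2!] = √(1536/7)
  +(−1)^1/∏(1,1,2,4,1,0)! = -1/48  (running -1/48)
  +(−1)^2/∏(2,0,1,3,2,1)! = 1/24  (running 1/48)
⟨..|..⟩ = √(1536/7)·(1/48) = +0.308607

+0.308607  (= +√(2/21))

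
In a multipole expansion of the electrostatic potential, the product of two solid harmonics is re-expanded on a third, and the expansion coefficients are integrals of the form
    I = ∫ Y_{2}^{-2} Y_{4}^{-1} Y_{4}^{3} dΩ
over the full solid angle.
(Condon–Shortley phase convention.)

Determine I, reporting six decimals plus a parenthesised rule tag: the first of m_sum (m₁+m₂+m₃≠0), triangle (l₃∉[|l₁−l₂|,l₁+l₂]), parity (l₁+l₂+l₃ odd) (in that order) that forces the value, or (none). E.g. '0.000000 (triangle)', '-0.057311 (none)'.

Checks pass: Σm=0; 10 even; l₃=4∈[2,6].
(2·2+1)(2·4+1)(2·4+1) = 405
Δ: 2! 2! 6! / 11! → 1/13860
sum: t=0:+1/192 t=1:−1/36 t=2:+1/192 = -5/288
3j²(2 4 4; 0 0 0) = Δ·Π!·Σ² = 20/693  (sign -1)
sum: t=2:+1/480 = 1/480
3j²(2 4 4; -2 -1 3) = Δ·Π!·Σ² = 3/110  (sign -1)
combine: 4πI² = 405·20/693·3/110 = 270/847
take √, sign +1: I = 0.15927046
No selection rule forces the value: the integral is nonzero (none).

0.159270 (none)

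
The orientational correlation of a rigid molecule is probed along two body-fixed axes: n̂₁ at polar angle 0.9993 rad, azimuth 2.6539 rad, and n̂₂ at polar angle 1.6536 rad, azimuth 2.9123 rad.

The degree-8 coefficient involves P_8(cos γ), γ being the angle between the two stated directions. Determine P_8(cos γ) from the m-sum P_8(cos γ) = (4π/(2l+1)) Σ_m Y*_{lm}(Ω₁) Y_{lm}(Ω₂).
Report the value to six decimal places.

0.140221

Addition theorem: P_8(cos γ) = (4π/17) Σ_m Y*_{lm}(Ω₁) Y_{lm}(Ω₂), m = −8…8:
  term(m=-8) = -0.03083 - 0.05692j   from Y*(Ω₁)=-0.09358 + 0.08893j, Y(Ω₂)=-0.13064 + 0.48415j
  term(m=-7) = 0.01303 + 0.05372j   from Y*(Ω₁)=0.31985 - 0.08930j, Y(Ω₂)=-0.00570 + 0.16638j
  term(m=-6) = -0.00305 + 0.14940j   from Y*(Ω₁)=-0.44114 - 0.09654j, Y(Ω₂)=-0.06413 - 0.32463j
  term(m=-5) = 0.01355 - 0.04734j   from Y*(Ω₁)=0.19609 + 0.16622j, Y(Ω₂)=-0.07886 - 0.17456j
  term(m=-4) = -0.02488 + 0.04178j   from Y*(Ω₁)=0.06550 + 0.16400j, Y(Ω₂)=0.16743 + 0.21859j
  term(m=-3) = 0.05143 - 0.05039j   from Y*(Ω₁)=0.03834 - 0.35453j, Y(Ω₂)=0.15600 + 0.12820j
  term(m=-2) = 0.00021 - 0.00012j   from Y*(Ω₁)=-0.00055 + 0.00082j, Y(Ω₂)=-0.22431 - 0.11074j
  term(m=-1) = 0.06890 - 0.01821j   from Y*(Ω₁)=-0.30562 + 0.16211j, Y(Ω₂)=-0.20060 - 0.04682j
  term(m=+0) = 0.01296 + 0.00000j   from Y*(Ω₁)=0.05341 + 0.00000j, Y(Ω₂)=0.24263 + 0.00000j
  term(m=+1) = 0.06890 + 0.01821j   from Y*(Ω₁)=0.30562 + 0.16211j, Y(Ω₂)=0.20060 - 0.04682j
  term(m=+2) = 0.00021 + 0.00012j   from Y*(Ω₁)=-0.00055 - 0.00082j, Y(Ω₂)=-0.22431 + 0.11074j
  term(m=+3) = 0.05143 + 0.05039j   from Y*(Ω₁)=-0.03834 - 0.35453j, Y(Ω₂)=-0.15600 + 0.12820j
  term(m=+4) = -0.02488 - 0.04178j   from Y*(Ω₁)=0.06550 - 0.16400j, Y(Ω₂)=0.16743 - 0.21859j
  term(m=+5) = 0.01355 + 0.04734j   from Y*(Ω₁)=-0.19609 + 0.16622j, Y(Ω₂)=0.07886 - 0.17456j
  term(m=+6) = -0.00305 - 0.14940j   from Y*(Ω₁)=-0.44114 + 0.09654j, Y(Ω₂)=-0.06413 + 0.32463j
  term(m=+7) = 0.01303 - 0.05372j   from Y*(Ω₁)=-0.31985 - 0.08930j, Y(Ω₂)=0.00570 + 0.16638j
  term(m=+8) = -0.03083 + 0.05692j   from Y*(Ω₁)=-0.09358 - 0.08893j, Y(Ω₂)=-0.13064 - 0.48415j
Accumulated sum 0.18969 + 0.00000j; after 4π/(2l+1) scaling, 0.14022 + 0.00000j ⇒ P_8 = 0.140221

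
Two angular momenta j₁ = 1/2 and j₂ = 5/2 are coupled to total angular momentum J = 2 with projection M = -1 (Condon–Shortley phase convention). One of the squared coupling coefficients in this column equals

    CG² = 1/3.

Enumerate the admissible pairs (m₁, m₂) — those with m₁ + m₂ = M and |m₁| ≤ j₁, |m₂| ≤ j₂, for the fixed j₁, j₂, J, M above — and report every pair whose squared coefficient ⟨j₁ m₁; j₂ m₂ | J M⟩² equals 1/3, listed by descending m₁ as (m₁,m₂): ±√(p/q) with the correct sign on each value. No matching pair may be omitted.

(-1/2,-1/2): −√(1/3)

Admissible pairs with m₁+m₂ = M = -1: (-1/2,-1/2), (1/2,-3/2)
  (m₁,m₂)=(1/2,-3/2): CG² = 2/3, CG = +√(2/3)
  (m₁,m₂)=(-1/2,-1/2): CG² = 1/3, CG = −√(1/3)   ← matches the target
Pairs with CG² = 1/3: (-1/2,-1/2): −√(1/3)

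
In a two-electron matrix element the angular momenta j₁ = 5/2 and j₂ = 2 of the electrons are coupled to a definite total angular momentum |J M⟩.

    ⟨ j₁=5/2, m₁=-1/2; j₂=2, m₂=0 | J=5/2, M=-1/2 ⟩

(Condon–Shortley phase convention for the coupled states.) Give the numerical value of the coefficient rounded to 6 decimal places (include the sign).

triangle: 2!×3!×2!/8! = 24/40320
(j±m)!: 2!×3!×2!×2!×2!×3! = 576
prefactor² = (2J+1)×Δ×N² = 72/35
  k=0: +1/(0!×2!×3!×2!×0!×0!) = 1/24
  k=1: −1/(1!×1!×2!×1!×1!×1!) = -1/2
  k=2: +1/(2!×0!×1!×0!×2!×2!) = 1/8
Σ = -1/3  ⇒  CG² = 72/35×(-1/3)² = 8/35
CG = −√(8/35) = -0.478091

-0.478091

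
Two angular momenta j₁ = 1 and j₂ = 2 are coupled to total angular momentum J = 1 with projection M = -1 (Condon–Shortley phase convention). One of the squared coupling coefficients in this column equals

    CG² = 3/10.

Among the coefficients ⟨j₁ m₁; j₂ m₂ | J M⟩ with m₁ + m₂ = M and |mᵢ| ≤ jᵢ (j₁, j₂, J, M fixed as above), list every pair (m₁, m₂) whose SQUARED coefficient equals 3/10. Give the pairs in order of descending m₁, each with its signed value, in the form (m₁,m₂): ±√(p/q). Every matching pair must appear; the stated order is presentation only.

(0,-1): −√(3/10)

Admissible pairs with m₁+m₂ = M = -1: (-1,0), (0,-1), (1,-2)
  (m₁,m₂)=(1,-2): CG² = 3/5, CG = +√(3/5)
  (m₁,m₂)=(0,-1): CG² = 3/10, CG = −√(3/10)   ← matches the target
  (m₁,m₂)=(-1,0): CG² = 1/10, CG = +√(1/10)
Pairs with CG² = 3/10: (0,-1): −√(3/10)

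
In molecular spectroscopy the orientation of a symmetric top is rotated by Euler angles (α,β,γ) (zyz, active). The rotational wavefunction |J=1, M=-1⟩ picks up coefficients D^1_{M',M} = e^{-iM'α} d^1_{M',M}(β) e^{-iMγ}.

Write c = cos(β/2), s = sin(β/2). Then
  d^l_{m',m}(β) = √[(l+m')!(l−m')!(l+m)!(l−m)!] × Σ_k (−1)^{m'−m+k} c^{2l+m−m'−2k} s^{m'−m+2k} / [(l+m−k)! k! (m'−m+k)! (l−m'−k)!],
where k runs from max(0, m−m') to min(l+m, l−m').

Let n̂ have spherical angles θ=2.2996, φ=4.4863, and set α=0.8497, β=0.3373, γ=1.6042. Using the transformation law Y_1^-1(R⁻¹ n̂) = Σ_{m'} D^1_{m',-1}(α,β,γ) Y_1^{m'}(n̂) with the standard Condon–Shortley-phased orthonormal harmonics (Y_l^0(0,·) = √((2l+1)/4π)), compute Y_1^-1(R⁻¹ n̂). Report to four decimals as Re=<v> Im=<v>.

Need the full column D^1_{m',-1} for m'=−1..1 at α=0.8497, β=0.3373, γ=1.6042.
cos(β/2)=0.985812, sin(β/2)=0.167852
d^1_{-1,-1}: single k=0 term ⇒ +0.971826;  D = -0.750942+0.616872i
d^1_{0,-1}: single k=0 term ⇒ -0.234010;  D = +0.007815-0.233880i
d^1_{1,-1}: single k=0 term ⇒ +0.028174;  D = +0.020528+0.019297i
Y_1^{m'}(θ=2.2996,φ=4.4863) and Σ D·Y over m':
  (-0.7509+0.6169i)·(-0.0578+0.2512i)  (+0.0078-0.2339i)·(-0.3254+0.0000i)  (+0.0205+0.0193i)·(+0.0578+0.2512i)
Y_1^-1(R⁻¹ n̂) = -0.117758-0.141878i

Re=-0.1178 Im=-0.1419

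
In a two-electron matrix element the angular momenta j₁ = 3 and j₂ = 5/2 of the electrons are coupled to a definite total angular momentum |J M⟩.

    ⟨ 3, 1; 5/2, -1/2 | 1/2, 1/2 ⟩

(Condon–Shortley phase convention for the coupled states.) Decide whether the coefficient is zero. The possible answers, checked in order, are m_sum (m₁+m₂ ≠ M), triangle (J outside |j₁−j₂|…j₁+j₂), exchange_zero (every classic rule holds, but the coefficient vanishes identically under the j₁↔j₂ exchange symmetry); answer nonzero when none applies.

nonzero

m-sum: m₁+m₂ = 1+(-1/2) = 1/2, M = 1/2  ✓
triangle: |j₁−j₂| = 1/2 ≤ J = 1/2 ≤ j₁+j₂ = 11/2  ✓
exchange: j₁≠j₂ or m₁≠m₂ — the exchange symmetry imposes no constraint here
value check: CG = +√(4/21) = +0.436436 ≠ 0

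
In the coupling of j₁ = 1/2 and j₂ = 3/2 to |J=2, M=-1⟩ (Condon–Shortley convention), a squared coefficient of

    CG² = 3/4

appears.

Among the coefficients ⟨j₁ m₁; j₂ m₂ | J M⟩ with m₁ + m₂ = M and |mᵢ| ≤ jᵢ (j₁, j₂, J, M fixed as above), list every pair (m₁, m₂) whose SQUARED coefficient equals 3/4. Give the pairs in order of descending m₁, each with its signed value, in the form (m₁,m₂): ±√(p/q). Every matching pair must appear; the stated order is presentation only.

(-1/2,-1/2): +√(3/4)

Admissible pairs with m₁+m₂ = M = -1: (-1/2,-1/2), (1/2,-3/2)
  (m₁,m₂)=(1/2,-3/2): CG² = 1/4, CG = +√(1/4)
  (m₁,m₂)=(-1/2,-1/2): CG² = 3/4, CG = +√(3/4)   ← matches the target
Pairs with CG² = 3/4: (-1/2,-1/2): +√(3/4)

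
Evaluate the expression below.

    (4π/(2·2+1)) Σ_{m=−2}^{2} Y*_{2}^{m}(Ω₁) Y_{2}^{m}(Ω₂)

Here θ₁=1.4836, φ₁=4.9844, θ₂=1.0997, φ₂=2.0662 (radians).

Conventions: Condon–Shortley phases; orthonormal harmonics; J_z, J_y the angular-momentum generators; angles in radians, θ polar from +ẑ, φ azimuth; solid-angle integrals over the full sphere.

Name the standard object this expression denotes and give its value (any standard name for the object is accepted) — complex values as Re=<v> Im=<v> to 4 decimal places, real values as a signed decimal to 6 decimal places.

Legendre polynomial (addition theorem), +0.523669

This sum is the spherical-harmonic addition theorem: it equals the Legendre polynomial P_l(cos γ) of the angle γ between the two directions.
Addition theorem: P_2(cos γ) = (4π/5) Σ_m Y*_{lm}(Ω₁) Y_{lm}(Ω₂), m = −2…2:
  m=-2: (-0.32800 - 0.19841j) × (-0.16808 + 0.25655j) = 0.10603 - 0.05080j  (running Σ = 0.10603 - 0.05080j)
  m=-1: (0.01801 - 0.06456j) × (-0.14853 - 0.27488j) = -0.02042 + 0.00464j  (running Σ = 0.08561 - 0.04616j)
  m=0: (-0.30822 + 0.00000j) × (-0.12049 + 0.00000j) = 0.03714 + 0.00000j  (running Σ = 0.12275 - 0.04616j)
  m=1: (-0.01801 - 0.06456j) × (0.14853 - 0.27488j) = -0.02042 - 0.00464j  (running Σ = 0.10233 - 0.05080j)
  m=2: (-0.32800 + 0.19841j) × (-0.16808 - 0.25655j) = 0.10603 + 0.05080j  (running Σ = 0.20836 + 0.00000j)
Σ over m = 0.20836 + 0.00000j; ×(4π/5) → 0.52367 + 0.00000j. Real part: 0.523669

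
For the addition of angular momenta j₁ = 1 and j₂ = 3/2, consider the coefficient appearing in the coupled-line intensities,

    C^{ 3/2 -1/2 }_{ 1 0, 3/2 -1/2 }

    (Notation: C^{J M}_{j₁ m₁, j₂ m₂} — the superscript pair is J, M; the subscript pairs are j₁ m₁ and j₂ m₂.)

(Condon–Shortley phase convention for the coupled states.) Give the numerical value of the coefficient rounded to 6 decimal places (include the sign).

+√(1/15) ≈ +0.258199

triangle: 1!*1!*2!/5! = 2/120
(j±m)!: 1!*1!*1!*2!*1!*2! = 4
prefactor² = (2J+1)*Δ*N² = 4/15
  k=0: +1/(0!*1!*1!*1!*0!*1!) = 1
  k=1: −1/(1!*0!*0!*0!*1!*2!) = -1/2
Σ = 1/2  ⇒  CG² = 4/15*(1/2)² = 1/15
CG = +√(1/15) = +0.258199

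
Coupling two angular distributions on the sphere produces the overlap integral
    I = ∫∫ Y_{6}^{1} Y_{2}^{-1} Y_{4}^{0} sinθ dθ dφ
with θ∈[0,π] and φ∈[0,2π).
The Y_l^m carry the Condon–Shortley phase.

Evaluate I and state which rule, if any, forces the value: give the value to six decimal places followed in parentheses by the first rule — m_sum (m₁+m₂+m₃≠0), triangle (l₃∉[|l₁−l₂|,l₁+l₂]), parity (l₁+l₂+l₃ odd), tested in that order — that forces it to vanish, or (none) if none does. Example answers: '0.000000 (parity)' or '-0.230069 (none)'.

m-sum 0 ✓  L=12 even ✓  4≤4≤8 ✓
Π(2lᵢ+1) = 13×5×9 = 585
triangle coeff Δ(6,2,4) = 1/6435
Σ_t [2,2]: t=2:+1/2304 = 1/2304
(3j)²=5/143 [(6 2 4; 0 0 0)], sign=+1
Σ_t [1,1]: t=1:−1/3456 = -1/3456
(3j)²=35/1287 [(6 2 4; 1 -1 0)], sign=-1
⇒ 4πI² = 875/1573
I = (-1)√(875/1573/(4π)) = -0.21039467
No selection rule forces the value: the integral is nonzero (none).

-0.210395 (none)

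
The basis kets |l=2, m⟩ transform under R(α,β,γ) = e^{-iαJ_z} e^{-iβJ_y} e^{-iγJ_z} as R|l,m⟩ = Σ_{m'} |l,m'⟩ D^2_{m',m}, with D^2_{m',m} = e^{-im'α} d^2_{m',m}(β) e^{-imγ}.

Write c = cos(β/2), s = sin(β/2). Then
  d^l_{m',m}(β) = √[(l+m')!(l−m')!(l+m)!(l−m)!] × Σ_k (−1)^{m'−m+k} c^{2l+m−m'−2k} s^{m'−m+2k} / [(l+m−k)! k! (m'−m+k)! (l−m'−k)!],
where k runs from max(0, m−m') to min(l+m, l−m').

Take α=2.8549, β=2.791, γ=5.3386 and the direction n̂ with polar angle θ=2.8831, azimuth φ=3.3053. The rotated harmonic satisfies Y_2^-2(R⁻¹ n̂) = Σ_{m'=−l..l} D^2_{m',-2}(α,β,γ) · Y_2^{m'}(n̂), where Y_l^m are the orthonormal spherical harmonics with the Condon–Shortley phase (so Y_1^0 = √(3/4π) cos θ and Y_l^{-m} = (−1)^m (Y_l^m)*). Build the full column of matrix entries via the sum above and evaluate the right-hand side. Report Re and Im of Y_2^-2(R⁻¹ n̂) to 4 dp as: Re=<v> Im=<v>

Re=-0.0096 Im=0.0027

Need the full column D^2_{m',-2} for m'=−2..2 at α=2.8549, β=2.7910, γ=5.3386.
cos(β/2)=0.174400, sin(β/2)=0.984675
d^2_{-2,-2}: single k=0 term ⇒ +0.000925;  D = -0.000720-0.000581i
d^2_{-1,-2}: single k=0 term ⇒ -0.010446;  D = -0.005942-0.008592i
d^2_{0,-2}: single k=0 term ⇒ +0.072236;  D = -0.022612-0.068606i
d^2_{1,-2}: single k=0 term ⇒ -0.333008;  D = -0.010548-0.332841i
d^2_{2,-2}: single k=0 term ⇒ +0.940094;  D = +0.237145-0.909692i
Y_2^{m'}(θ=2.8831,φ=3.3053) and Σ D·Y over m':
  (-0.0007-0.0006i)·(+0.0239-0.0081i)  (-0.0059-0.0086i)·(+0.1884-0.0311i)  (-0.0226-0.0686i)·(+0.5690+0.0000i)  (-0.0105-0.3328i)·(-0.1884-0.0311i)  (+0.2371-0.9097i)·(+0.0239+0.0081i)
Y_2^-2(R⁻¹ n̂) = -0.009591+0.002733i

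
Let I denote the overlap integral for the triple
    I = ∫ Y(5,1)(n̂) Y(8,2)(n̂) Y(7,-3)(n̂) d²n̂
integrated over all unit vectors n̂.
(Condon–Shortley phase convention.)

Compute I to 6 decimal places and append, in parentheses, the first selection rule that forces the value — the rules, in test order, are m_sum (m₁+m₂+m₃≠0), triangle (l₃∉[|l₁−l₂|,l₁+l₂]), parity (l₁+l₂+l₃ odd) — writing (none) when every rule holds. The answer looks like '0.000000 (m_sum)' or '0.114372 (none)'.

-0.121945 (none)

m-sum 0 ✓  L=20 even ✓  3≤7≤13 ✓
Π(2lᵢ+1) = 11×17×15 = 2805
triangle coeff Δ(5,8,7) = 1/814773960
Σ_t [1,5]: t=1:−1/87091200 t=2:+1/4976640 t=3:−1/2073600 t=4:+1/4976640 t=5:−1/87091200 = -1/9676800
(3j)²=360/46189 [(5 8 7; 0 0 0)], sign=+1
Σ_t [0,4]: t=0:+1/62705664000 t=1:−1/261273600 t=2:+1/15482880 t=3:−1/6531840 t=4:+1/19906560 = -377/8957952000
(3j)²=10933/1279080 [(5 8 7; 1 2 -3)], sign=-1
⇒ 4πI² = 12615/67507
I = (-1)√(12615/67507/(4π)) = -0.12194508
No selection rule forces the value: the integral is nonzero (none).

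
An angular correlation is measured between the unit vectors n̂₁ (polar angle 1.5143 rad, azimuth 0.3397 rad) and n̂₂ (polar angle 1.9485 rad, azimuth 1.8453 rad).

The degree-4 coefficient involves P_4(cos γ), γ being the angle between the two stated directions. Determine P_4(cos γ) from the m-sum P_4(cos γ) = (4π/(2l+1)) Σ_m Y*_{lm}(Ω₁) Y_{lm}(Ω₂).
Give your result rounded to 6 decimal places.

Expand P_4 via completeness: Σ_{m} conj(Y_{4,m}) at Ω₁ times Y_{4,m} at Ω₂ —
  [-4]  conj(Y_{4,-4})(Ω₁) = +0.092521+0.429871i ; Y_{4,-4}(Ω₂) = +0.150428-0.294109i ; Δ = +0.140347+0.037453i
  [-3]  conj(Y_{4,-3})(Ω₁) = +0.036867+0.059904i ; Y_{4,-3}(Ω₂) = -0.271929-0.251953i ; Δ = +0.005068-0.025578i
  [-2]  conj(Y_{4,-2})(Ω₁) = -0.253623-0.204843i ; Y_{4,-2}(Ω₂) = +0.011828-0.007236i ; Δ = -0.004482-0.000588i
  [-1]  conj(Y_{4,-1})(Ω₁) = -0.074879-0.026462i ; Y_{4,-1}(Ω₂) = -0.090028-0.319687i ; Δ = -0.001718+0.026320i
  [+0]  conj(Y_{4,0})(Ω₁) = +0.307276-0.000000i ; Y_{4,0}(Ω₂) = -0.045775+0.000000i ; Δ = -0.014066+0.000000i
  [+1]  conj(Y_{4,1})(Ω₁) = +0.074879-0.026462i ; Y_{4,1}(Ω₂) = +0.090028-0.319687i ; Δ = -0.001718-0.026320i
  [+2]  conj(Y_{4,2})(Ω₁) = -0.253623+0.204843i ; Y_{4,2}(Ω₂) = +0.011828+0.007236i ; Δ = -0.004482+0.000588i
  [+3]  conj(Y_{4,3})(Ω₁) = -0.036867+0.059904i ; Y_{4,3}(Ω₂) = +0.271929-0.251953i ; Δ = +0.005068+0.025578i
  [+4]  conj(Y_{4,4})(Ω₁) = +0.092521-0.429871i ; Y_{4,4}(Ω₂) = +0.150428+0.294109i ; Δ = +0.140347-0.037453i
Accumulated sum +0.264362+0.000000i; after 4π/(2l+1) scaling, +0.369119+0.000000i ⇒ P_4 = 0.369119

0.369119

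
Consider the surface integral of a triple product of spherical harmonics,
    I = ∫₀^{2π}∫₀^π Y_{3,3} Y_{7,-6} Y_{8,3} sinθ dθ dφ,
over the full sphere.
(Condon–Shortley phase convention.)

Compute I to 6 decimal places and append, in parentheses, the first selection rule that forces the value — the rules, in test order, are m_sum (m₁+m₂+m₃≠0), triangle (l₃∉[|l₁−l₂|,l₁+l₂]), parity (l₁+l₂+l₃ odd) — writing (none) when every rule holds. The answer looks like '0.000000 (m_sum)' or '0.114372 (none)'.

Rules hold: Σm=0, L=18 even, 4≤8≤10.
N = 7·15·17 = 1785
Δ = 2!·4!·12!/19! = 1/5290740
Racah Σ t=0..2: t=0:+1/7257600 t=1:−1/2073600 t=2:+1/7257600 = -1/4838400
⇒ 3j(3 7 8; 0 0 0)² = 252/20995, sgn -1
Racah Σ t=0..0: t=0:+1/1916006400 = 1/1916006400
⇒ 3j(3 7 8; 3 -6 3)² = 5/4522, sgn -1
4πI² = N·(3j₀)²·(3jₘ)² = 1890/79781
I = +1·√(0.0236899/4π) = 0.04341864
No selection rule forces the value: the integral is nonzero (none).

0.043419 (none)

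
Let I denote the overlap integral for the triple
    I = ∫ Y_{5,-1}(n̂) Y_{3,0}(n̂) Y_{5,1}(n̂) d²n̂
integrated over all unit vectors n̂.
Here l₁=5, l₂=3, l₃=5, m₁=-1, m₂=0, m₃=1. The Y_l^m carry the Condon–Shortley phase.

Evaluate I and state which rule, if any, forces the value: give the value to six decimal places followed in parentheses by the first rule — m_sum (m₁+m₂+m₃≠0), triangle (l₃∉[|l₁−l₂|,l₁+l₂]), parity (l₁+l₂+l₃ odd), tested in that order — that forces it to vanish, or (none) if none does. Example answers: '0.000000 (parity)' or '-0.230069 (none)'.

0.000000 (parity)

Σlᵢ=13 odd — θ-integrand is odd under cosθ→−cosθ; I=0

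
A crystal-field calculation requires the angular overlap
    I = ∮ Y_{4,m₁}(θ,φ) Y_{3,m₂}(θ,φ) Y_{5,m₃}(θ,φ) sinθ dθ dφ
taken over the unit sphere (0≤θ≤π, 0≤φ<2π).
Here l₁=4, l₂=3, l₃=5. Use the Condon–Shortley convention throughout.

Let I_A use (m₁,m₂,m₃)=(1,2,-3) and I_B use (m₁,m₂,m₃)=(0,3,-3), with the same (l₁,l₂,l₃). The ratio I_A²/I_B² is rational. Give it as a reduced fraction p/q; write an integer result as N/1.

1/30

Same 4,3,5: normalisation and zero-m 3j drop out of the ratio.
A: Δ: 2! 6! 4! / 13! → 1/180180; sum: t=1:−1/1152 t=2:+1/1440 = -1/5760; 3j²(4 3 5; 1 2 -3) = Δ·Π!·Σ² = 1/858  (sign -1)
B: Δ: 2! 6! 4! / 13! → 1/180180; sum: t=2:+1/2304 = 1/2304; 3j²(4 3 5; 0 3 -3) = Δ·Π!·Σ² = 5/143  (sign +1)
I_A²/I_B² = (1/858)/(5/143) = 1/30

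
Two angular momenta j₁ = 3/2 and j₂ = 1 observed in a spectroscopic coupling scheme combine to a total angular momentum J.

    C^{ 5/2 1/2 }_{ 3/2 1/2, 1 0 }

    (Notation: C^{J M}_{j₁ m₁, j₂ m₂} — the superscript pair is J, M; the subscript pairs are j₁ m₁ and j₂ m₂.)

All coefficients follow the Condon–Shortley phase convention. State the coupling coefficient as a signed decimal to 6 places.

+0.774597

j₁+j₂−J=0  J+j₁−j₂=3  J−j₁+j₂=2  j₁+j₂+J+1=6
(j₁±m₁, j₂±m₂, J±M) = (2,1,1,1,3,2)
P² = 12/5
sum k=0..0:
  [0] +1/2 = 1/2
S = 1/2
C² = P²·S² = 3/5 ; C = +0.774597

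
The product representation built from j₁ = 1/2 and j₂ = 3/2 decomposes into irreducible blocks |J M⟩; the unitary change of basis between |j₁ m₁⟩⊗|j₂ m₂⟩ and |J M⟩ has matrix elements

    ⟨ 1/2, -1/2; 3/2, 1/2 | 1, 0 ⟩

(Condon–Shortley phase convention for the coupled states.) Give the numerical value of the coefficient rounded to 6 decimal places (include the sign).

triangle: 1!*0!*2!/4! = 2/24
(j±m)!: 0!*1!*2!*1!*1!*1! = 2
prefactor² = (2J+1)*Δ*N² = 1/2
  k=1: −1/(1!*0!*0!*1!*0!*1!) = -1
Σ = -1  ⇒  CG² = 1/2*(-1)² = 1/2
CG = −√(1/2) = -0.707107

−√(1/2) = -0.707107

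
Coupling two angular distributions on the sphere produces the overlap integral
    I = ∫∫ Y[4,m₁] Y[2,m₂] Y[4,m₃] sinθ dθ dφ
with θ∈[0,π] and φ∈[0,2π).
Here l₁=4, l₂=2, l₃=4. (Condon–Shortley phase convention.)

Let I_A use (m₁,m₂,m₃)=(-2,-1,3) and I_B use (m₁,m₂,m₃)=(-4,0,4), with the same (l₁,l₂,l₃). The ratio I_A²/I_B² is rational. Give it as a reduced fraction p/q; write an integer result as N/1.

75/112

Same 4,2,4: normalisation and zero-m 3j drop out of the ratio.
A: Δ: 2! 6! 2! / 11! → 1/13860; sum: t=0:+1/1440 t=1:−1/240 = -1/288; 3j²(4 2 4; -2 -1 3) = Δ·Π!·Σ² = 5/132  (sign +1)
B: Δ: 2! 6! 2! / 11! → 1/13860; sum: t=2:+1/2880 = 1/2880; 3j²(4 2 4; -4 0 4) = Δ·Π!·Σ² = 28/495  (sign +1)
I_A²/I_B² = (5/132)/(28/495) = 75/112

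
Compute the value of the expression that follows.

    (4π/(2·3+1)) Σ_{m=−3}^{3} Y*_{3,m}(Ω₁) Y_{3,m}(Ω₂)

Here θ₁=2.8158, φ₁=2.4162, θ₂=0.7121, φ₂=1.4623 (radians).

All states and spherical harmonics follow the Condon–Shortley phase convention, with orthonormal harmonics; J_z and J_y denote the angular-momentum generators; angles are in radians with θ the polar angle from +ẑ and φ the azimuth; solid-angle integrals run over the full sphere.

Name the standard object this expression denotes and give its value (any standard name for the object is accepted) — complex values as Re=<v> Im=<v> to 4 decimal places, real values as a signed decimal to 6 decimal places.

Legendre polynomial (addition theorem), +0.364512

This sum is the spherical-harmonic addition theorem: it equals the Legendre polynomial P_l(cos γ) of the angle γ between the two directions.
Term-by-term m-sum for l=3 (normalisation 4π/7 = 1.795196):
  m=-3: Y*=(0.007785, 0.011248)  Y=(-0.037222, 0.110289)  product (-0.001530, 0.000440)
  m=-2: Y*=(-0.011875, 0.098470)  Y=(-0.322568, -0.071115)  product (0.010833, -0.030919)
  m=-1: Y*=(-0.269941, 0.239344)  Y=(0.042650, -0.391561)  product (0.082205, 0.115907)
  m=+0: Y*=(-0.526009, -0.000000)  Y=(-0.038086, 0.000000)  product (0.020033, 0.000000)
  m=+1: Y*=(0.269941, 0.239344)  Y=(-0.042650, -0.391561)  product (0.082205, -0.115907)
  m=+2: Y*=(-0.011875, -0.098470)  Y=(-0.322568, 0.071115)  product (0.010833, 0.030919)
  m=+3: Y*=(-0.007785, 0.011248)  Y=(0.037222, 0.110289)  product (-0.001530, -0.000440)
Total Σ_m = (0.203049, -0.000000). Multiply by 1.795196: (0.364512, -0.000000). P_3(cos γ) = 0.364512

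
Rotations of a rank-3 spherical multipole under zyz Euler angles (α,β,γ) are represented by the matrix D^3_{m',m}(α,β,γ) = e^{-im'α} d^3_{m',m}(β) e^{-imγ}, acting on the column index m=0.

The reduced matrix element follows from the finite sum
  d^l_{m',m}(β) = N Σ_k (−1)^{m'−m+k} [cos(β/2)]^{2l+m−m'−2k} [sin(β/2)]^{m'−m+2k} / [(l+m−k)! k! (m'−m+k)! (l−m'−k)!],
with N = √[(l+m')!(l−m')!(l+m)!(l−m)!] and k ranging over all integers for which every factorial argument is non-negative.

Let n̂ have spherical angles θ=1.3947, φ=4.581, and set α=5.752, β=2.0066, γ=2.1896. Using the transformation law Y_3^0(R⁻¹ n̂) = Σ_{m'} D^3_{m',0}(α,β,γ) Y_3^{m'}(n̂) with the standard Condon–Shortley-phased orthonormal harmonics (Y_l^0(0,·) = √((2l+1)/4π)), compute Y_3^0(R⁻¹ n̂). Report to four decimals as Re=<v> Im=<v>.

Re=-0.2680 Im=0.0000

Need the full column D^3_{m',0} for m'=−3..3 at α=5.7520, β=2.0066, γ=2.1896.
cos(β/2)=0.537523, sin(β/2)=0.843249
d^3_{-3,0}: single k=3 term ⇒ +0.416460;  D = -0.009478-0.416352i
d^3_{-2,0}: k∈[2..3] ⇒ +0.325132 -0.800162 = -0.475031;  D = -0.231246+0.414945i
d^3_{-1,0}: k∈[1..3] ⇒ +0.131078 -0.967765 +0.793903 = -0.042784;  D = -0.036889+0.021672i
d^3_{0,0}: k∈[0..3] ⇒ +0.024120 -0.534246 +1.314801 -0.359531 = +0.445144;  D = +0.445144+0.000000i
d^3_{1,0}: k∈[0..2] ⇒ -0.131078 +0.967765 -0.793903 = +0.042784;  D = +0.036889+0.021672i
d^3_{2,0}: k∈[0..1] ⇒ +0.325132 -0.800162 = -0.475031;  D = -0.231246-0.414945i
d^3_{3,0}: single k=0 term ⇒ -0.416460;  D = +0.009478-0.416352i
Y_3^{m'}(θ=1.3947,φ=4.581) and Σ D·Y over m':
  (-0.0095-0.4164i)·(+0.1529-0.3676i)  (-0.2312+0.4149i)·(-0.1676-0.0451i)  (-0.0369+0.0217i)·(+0.0353-0.2670i)  (+0.4451+0.0000i)·(-0.1861+0.0000i)  (+0.0369+0.0217i)·(-0.0353-0.2670i)  (-0.2312-0.4149i)·(-0.1676+0.0451i)  (+0.0095-0.4164i)·(-0.1529-0.3676i)
Y_3^0(R⁻¹ n̂) = -0.267976-0.000000i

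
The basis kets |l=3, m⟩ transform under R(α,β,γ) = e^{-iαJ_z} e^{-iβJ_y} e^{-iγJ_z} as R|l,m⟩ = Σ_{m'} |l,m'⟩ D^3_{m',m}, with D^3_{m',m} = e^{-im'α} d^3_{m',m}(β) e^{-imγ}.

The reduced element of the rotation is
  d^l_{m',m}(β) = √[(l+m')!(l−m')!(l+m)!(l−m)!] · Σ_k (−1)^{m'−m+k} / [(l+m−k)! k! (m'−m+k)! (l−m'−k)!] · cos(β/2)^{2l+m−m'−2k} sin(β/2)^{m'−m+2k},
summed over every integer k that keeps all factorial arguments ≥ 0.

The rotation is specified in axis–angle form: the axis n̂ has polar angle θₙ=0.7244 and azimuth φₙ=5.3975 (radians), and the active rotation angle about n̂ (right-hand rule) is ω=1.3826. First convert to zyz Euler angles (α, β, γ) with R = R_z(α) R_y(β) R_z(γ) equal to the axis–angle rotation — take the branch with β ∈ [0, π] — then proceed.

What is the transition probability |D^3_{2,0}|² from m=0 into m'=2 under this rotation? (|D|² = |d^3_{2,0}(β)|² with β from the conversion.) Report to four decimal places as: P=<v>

Axis–angle → zyz. n̂ = (sinθₙcosφₙ, sinθₙsinφₙ, cosθₙ) = (+0.419321, -0.513150, +0.748897), ω = 1.3826.
R = I cosω + sinω [n̂]ₓ + (1−cosω) n̂n̂ᵀ gives
  R = [+0.330022, -0.910592, -0.248812; +0.560756, +0.401146, -0.724317; +0.759367, +0.099517, +0.643007]
β = atan2(√(R₁₃²+R₂₃²), R₃₃) = 0.872378; α = atan2(R₂₃, R₁₃) mod 2π = 4.381505; γ = atan2(R₃₂, −R₃₁) mod 2π = 3.011283
First d^3_{2,0}(β=0.8724), then the phase factors e^{-i(2)α} and e^{-i(0)γ}:
With c≡cos(β/2)=0.906368 and s≡sin(β/2)=0.422488, N=[120·1·6·6]^{1/2}=65.726707
k: max(0,(0)−(2))=0 … min(3+(0),3−(2))=1
  k=0: (−1)^2·65.7267/(12)·0.9064^4·0.4225^2 = +0.659795
  k=1: (−1)^3·65.7267/(12)·0.9064^2·0.4225^4 = -0.143361
d^3_{2,0}(0.8724) = +0.659795 -0.143361 = +0.516435
|D^3_{2,0}|² = |d^3_{2,0}(β)|² = (+0.516435)² = 0.266705 (the z-rotation phases have unit modulus)

P=0.2667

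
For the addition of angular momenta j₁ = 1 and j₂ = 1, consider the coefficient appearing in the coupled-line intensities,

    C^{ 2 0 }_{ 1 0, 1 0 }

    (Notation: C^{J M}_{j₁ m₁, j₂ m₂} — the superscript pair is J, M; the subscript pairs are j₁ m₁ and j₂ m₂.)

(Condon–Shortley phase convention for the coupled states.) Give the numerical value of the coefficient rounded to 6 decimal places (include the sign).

+√(2/3) = +0.816497

triangle: 0!*2!*2!/5! = 4/120
(j±m)!: 1!*1!*1!*1!*2!*2! = 4
prefactor² = (2J+1)*Δ*N² = 2/3
  k=0: +1/(0!*0!*1!*1!*1!*1!) = 1
Σ = 1  ⇒  CG² = 2/3*1² = 2/3
CG = +√(2/3) = +0.816497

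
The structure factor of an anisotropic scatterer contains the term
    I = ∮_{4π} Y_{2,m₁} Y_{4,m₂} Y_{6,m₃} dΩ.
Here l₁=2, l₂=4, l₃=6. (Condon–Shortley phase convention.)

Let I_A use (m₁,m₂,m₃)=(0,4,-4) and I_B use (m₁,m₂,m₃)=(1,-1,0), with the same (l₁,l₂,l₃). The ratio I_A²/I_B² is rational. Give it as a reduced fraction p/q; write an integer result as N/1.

3/8

l's match ⇒ only the (l;m) 3-j factors differ between A and B.
A: triangle coeff Δ(2,4,6) = 1/6435; Σ_t [0,0]: t=0:+1/161280 = 1/161280; (3j)²=1/143 [(2 4 6; 0 4 -4)], sign=+1
B: triangle coeff Δ(2,4,6) = 1/6435; Σ_t [0,0]: t=0:+1/4320 = 1/4320; (3j)²=8/429 [(2 4 6; 1 -1 0)], sign=+1
I_A²/I_B² = (1/143)/(8/429) = 3/8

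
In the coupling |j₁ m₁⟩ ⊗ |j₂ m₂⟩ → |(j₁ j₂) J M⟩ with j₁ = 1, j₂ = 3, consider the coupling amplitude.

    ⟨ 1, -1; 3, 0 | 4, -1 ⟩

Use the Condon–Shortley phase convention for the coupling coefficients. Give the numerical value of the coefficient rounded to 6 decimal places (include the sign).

triangle: 0!×2!×6!/9! = 1440/362880
(j±m)!: 0!×2!×3!×3!×3!×5! = 51840
prefactor² = (2J+1)×Δ×N² = 12960/7
  k=0: +1/(0!×0!×2!×3!×0!×3!) = 1/72
Σ = 1/72  ⇒  CG² = 12960/7×(1/72)² = 5/14
CG = +√(5/14) = +0.597614

+0.597614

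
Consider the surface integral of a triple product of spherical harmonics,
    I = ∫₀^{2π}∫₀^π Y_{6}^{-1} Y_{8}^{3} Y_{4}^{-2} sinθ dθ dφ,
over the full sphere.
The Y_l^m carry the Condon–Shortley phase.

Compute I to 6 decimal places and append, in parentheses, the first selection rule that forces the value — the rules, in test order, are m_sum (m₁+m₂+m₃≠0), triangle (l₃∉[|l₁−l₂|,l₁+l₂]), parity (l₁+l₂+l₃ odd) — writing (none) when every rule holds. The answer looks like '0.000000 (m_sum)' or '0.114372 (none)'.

m-sum 0 ✓  L=18 even ✓  2≤4≤14 ✓
Π(2lᵢ+1) = 13×17×9 = 1989
triangle coeff Δ(6,8,4) = 1/23279256
Σ_t [4,6]: t=4:+1/1658880 t=5:−1/518400 t=6:+1/1658880 = -1/1382400
(3j)²=504/46189 [(6 8 4; 0 0 0)], sign=-1
Σ_t [5,7]: t=5:−1/20736000 t=6:+1/2073600 t=7:−1/2903040 = 13/145152000
(3j)²=13/9044 [(6 8 4; -1 3 -2)], sign=+1
⇒ 4πI² = 2106/67507
I = (-1)√(2106/67507/(4π)) = -0.04982529
No selection rule forces the value: the integral is nonzero (none).

-0.049825 (none)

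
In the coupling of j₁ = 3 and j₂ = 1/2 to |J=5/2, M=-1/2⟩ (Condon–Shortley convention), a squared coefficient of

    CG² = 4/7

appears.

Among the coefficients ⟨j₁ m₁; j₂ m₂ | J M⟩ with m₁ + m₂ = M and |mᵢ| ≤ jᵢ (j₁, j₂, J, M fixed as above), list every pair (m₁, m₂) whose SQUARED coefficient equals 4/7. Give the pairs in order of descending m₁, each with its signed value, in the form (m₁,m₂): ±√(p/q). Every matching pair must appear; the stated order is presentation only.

Admissible pairs with m₁+m₂ = M = -1/2: (-1,1/2), (0,-1/2)
  (m₁,m₂)=(0,-1/2): CG² = 3/7, CG = +√(3/7)
  (m₁,m₂)=(-1,1/2): CG² = 4/7, CG = −√(4/7)   ← matches the target
Pairs with CG² = 4/7: (-1,1/2): −√(4/7)

(-1,1/2): −√(4/7)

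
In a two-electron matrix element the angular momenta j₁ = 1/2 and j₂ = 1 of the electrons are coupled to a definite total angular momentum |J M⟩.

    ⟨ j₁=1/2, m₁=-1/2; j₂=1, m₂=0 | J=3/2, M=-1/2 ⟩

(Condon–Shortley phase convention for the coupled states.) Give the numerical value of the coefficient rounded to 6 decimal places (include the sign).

√[4·0!1!2!/4! · 0!1!1!1!1!2!] = √(2/3)
  +(−1)^0/∏(0,0,1,1,0,1)! = 1  (running 1)
⟨..|..⟩ = √(2/3)·(1) = +0.816497

+√(2/3) ≈ +0.816497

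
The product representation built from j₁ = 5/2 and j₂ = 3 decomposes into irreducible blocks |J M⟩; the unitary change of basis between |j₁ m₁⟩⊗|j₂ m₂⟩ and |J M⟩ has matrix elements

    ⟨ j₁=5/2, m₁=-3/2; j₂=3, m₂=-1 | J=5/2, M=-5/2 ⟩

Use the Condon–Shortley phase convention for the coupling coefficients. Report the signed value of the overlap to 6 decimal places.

√[6·3!2!3!/9! · 1!4!2!4!0!5!] = √(1152/7)
  +(−1)^2/∏(2,1,2,0,0,3)! = 1/24  (running 1/24)
⟨..|..⟩ = √(1152/7)·(1/24) = +0.534522

+0.534522  (= +√(2/7))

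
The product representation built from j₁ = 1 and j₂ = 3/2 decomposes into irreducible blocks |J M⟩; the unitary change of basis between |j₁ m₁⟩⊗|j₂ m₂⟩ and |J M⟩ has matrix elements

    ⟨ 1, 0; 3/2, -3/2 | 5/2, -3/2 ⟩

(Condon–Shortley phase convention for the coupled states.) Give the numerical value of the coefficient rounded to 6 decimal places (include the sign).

√[6·0!2!3!/6! · 1!1!0!3!1!4!] = √(72/5)
  +(−1)^0/∏(0,0,1,0,1,3)! = 1/6  (running 1/6)
⟨..|..⟩ = √(72/5)·(1/6) = +0.632456

+0.632456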